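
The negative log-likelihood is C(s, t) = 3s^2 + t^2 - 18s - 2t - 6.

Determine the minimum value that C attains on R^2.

C(s,t) separates as P(s) + Q(t) − 6, so its minimum is min P + min Q − 6.
P'(s) = 6s - 18 vanishes at s ∈ {3}; Q'(t) = 2(t - 1) vanishes at t ∈ {1}.
Local minima of P (where P''>0): P(3)=-27. Local minima of Q: Q(1)=-1.
So the global minimum of C is P(3) + Q(1) − 6 = -27 − 1 − 6 = -34, attained at (3, 1).

-34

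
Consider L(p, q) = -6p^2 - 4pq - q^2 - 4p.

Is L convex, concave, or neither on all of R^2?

concave

L is quadratic, so its Hessian is the constant matrix H = [[-12, -4], [-4, -2]].
det(H) = 8, tr(H) = -14.
det(H) > 0 and tr(H) < 0, so H is negative definite everywhere: concave.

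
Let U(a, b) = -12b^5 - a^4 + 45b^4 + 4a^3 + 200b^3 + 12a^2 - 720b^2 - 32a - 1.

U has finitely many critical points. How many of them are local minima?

2

U separates as a function of a plus a function of b, so ∇U=0 decouples.
∂U/∂a = -4(a - 4)(a - 1)(a + 2) = 0 at a ∈ {-2, 1, 4}; ∂U/∂b = -60b(b - 4)(b - 2)(b + 3) = 0 at b ∈ {-3, 0, 2, 4}.
The Hessian is diagonal: diag(U_aa, U_bb). Second derivatives: U_aa(-2)=-72, U_aa(1)=36, U_aa(4)=-72; U_bb(-3)=6300, U_bb(0)=-1440, U_bb(2)=1200, U_bb(4)=-3360.
Local minima occur where both diagonal entries positive: (1, -3), (1, 2). Count: 2.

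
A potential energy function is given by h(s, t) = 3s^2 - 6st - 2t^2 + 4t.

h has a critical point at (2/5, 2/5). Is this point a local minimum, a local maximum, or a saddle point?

saddle point

The Hessian of h is constant: H = [[6, -6], [-6, -4]].
det(H) = 6·(-4) − (-6)² = -60.
Since det(H) < 0, H is indefinite and the critical point is a saddle point.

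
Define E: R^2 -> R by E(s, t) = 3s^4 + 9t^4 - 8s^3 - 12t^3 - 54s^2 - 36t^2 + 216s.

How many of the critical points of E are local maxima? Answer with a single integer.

1

E separates as a function of s plus a function of t, so ∇E=0 decouples.
∂E/∂s = 12(s - 3)(s - 2)(s + 3) = 0 at s ∈ {-3, 2, 3}; ∂E/∂t = 36t(t - 2)(t + 1) = 0 at t ∈ {-1, 0, 2}.
The Hessian is diagonal: diag(E_ss, E_tt). Second derivatives: E_ss(-3)=360, E_ss(2)=-60, E_ss(3)=72; E_tt(-1)=108, E_tt(0)=-72, E_tt(2)=216.
Local maxima occur where both diagonal entries negative: (2, 0). Count: 1.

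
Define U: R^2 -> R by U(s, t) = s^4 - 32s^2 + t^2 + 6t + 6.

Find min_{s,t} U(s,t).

-259

U(s,t) separates as P(s) + Q(t) + 6, so its minimum is min P + min Q + 6.
P'(s) = 4s(s - 4)(s + 4) vanishes at s ∈ {-4, 0, 4}; Q'(t) = 2(t + 3) vanishes at t ∈ {-3}.
Local minima of P (where P''>0): P(-4)=-256, P(4)=-256. Local minima of Q: Q(-3)=-9.
So the global minimum of U is P(-4) + Q(-3) + 6 = -256 − 9 + 6 = -259, attained at (-4, -3).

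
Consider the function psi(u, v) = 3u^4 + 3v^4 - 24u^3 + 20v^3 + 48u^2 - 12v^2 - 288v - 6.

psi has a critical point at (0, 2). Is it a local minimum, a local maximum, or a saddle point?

The mixed partial ∂²psi/∂u∂v is 0, so the Hessian at any point is diag(psi_uu, psi_vv) = diag(12(3u^2 - 12u + 8), 12(3v^2 + 10v - 2)).
At (0, 2): H = diag(96, 360).
Both eigenvalues are positive, so H is positive definite: a local minimum.

local minimum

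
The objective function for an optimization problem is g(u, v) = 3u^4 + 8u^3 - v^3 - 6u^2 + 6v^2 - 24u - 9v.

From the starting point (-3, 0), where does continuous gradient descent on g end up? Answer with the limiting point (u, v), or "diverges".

g is separable, so gradient descent decouples: u follows -∂g/∂u, v follows -∂g/∂v.
∂g/∂u = 12(u - 1)(u + 1)(u + 2); at u=-3 this is -96, so u increases.
∂g/∂v = -3(v - 3)(v - 1); at v=0 this is -9, so v increases.
u converges to its nearest critical value -2 (a local min of the u-part); v converges to 1. The iterate converges to (-2, 1).

(-2, 1)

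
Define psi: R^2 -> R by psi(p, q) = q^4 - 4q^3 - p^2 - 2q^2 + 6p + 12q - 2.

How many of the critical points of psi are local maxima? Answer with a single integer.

1

psi separates as a function of p plus a function of q, so ∇psi=0 decouples.
∂psi/∂p = -2(p - 3) = 0 at p ∈ {3}; ∂psi/∂q = 4(q - 3)(q - 1)(q + 1) = 0 at q ∈ {-1, 1, 3}.
The Hessian is diagonal: diag(psi_pp, psi_qq). Second derivatives: psi_pp(3)=-2; psi_qq(-1)=32, psi_qq(1)=-16, psi_qq(3)=32.
Local maxima occur where both diagonal entries negative: (3, 1). Count: 1.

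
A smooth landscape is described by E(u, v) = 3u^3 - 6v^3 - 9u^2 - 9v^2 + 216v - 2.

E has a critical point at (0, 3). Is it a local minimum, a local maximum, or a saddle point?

The mixed partial ∂²E/∂u∂v is 0, so the Hessian at any point is diag(E_uu, E_vv) = diag(18(u - 1), -18(2v + 1)).
At (0, 3): H = diag(-18, -126).
Both eigenvalues are negative, so H is negative definite: a local maximum.

local maximum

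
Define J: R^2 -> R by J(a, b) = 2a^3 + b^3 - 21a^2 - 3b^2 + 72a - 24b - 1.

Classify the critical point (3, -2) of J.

local maximum

The mixed partial ∂²J/∂a∂b is 0, so the Hessian at any point is diag(J_aa, J_bb) = diag(6(2a - 7), 6(b - 1)).
At (3, -2): H = diag(-6, -18).
Both eigenvalues are negative, so H is negative definite: a local maximum.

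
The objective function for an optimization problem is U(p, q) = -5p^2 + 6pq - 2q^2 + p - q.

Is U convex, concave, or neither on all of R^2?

concave

U is quadratic, so its Hessian is the constant matrix H = [[-10, 6], [6, -4]].
det(H) = 4, tr(H) = -14.
det(H) > 0 and tr(H) < 0, so H is negative definite everywhere: concave.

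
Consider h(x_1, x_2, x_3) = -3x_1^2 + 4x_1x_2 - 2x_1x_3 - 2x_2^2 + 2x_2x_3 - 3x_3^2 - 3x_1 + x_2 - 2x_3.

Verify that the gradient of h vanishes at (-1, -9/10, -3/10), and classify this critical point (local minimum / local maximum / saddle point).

∇h = (-6x_1 + 4x_2 - 2x_3 - 3, 4x_1 - 4x_2 + 2x_3 + 1, -2x_1 + 2x_2 - 6x_3 - 2); substituting (-1, -9/10, -3/10) gives ∇h = (0, 0, 0), so (-1, -9/10, -3/10) is indeed a critical point.
The Hessian is constant: H = [[-6, 4, -2], [4, -4, 2], [-2, 2, -6]].
Leading principal minors: Δ₁ = -6, Δ₂ = 8, Δ₃ = -40.
The minors alternate sign starting negative (−, +, −), so H is negative definite: a local maximum.

local maximum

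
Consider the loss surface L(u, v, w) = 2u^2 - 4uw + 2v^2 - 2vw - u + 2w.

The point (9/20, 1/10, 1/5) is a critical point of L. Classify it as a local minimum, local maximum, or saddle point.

saddle point

The Hessian is constant: H = [[4, 0, -4], [0, 4, -2], [-4, -2, 0]].
Leading principal minors: Δ₁ = 4, Δ₂ = 16, Δ₃ = -80.
The minors fit neither the all-positive nor the alternating-sign pattern, so H is indefinite: a saddle point.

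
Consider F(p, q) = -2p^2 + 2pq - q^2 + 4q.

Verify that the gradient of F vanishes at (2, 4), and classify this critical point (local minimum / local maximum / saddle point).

local maximum

∇F = (-4p + 2q, 2p - 2q + 4); substituting (2, 4) gives ∇F = (0, 0), so (2, 4) is indeed a critical point.
The Hessian of F is constant: H = [[-4, 2], [2, -2]].
det(H) = (-4)·(-2) − 2² = 4.
det(H) > 0 and tr(H) = -6 < 0, so H is negative definite and the point is a local maximum.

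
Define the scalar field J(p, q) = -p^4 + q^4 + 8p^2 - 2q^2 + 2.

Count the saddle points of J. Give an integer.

J separates as a function of p plus a function of q, so ∇J=0 decouples.
∂J/∂p = -4p(p - 2)(p + 2) = 0 at p ∈ {-2, 0, 2}; ∂J/∂q = 4q(q - 1)(q + 1) = 0 at q ∈ {-1, 0, 1}.
The Hessian is diagonal: diag(J_pp, J_qq). Second derivatives: J_pp(-2)=-32, J_pp(0)=16, J_pp(2)=-32; J_qq(-1)=8, J_qq(0)=-4, J_qq(1)=8.
Saddle points occur where the two diagonal entries have opposite signs: (-2, -1), (-2, 1), (0, 0), (2, -1), (2, 1). Count: 5.

5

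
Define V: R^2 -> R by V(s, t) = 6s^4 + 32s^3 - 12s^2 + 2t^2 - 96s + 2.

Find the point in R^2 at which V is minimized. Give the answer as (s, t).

V(s,t) separates as P(s) + Q(t) + 2, so its minimum is min P + min Q + 2.
P'(s) = 24(s - 1)(s + 1)(s + 4) vanishes at s ∈ {-4, -1, 1}; Q'(t) = 4t vanishes at t ∈ {0}.
Local minima of P (where P''>0): P(-4)=-320, P(1)=-70. Local minima of Q: Q(0)=0.
So the global minimum of V is P(-4) + Q(0) + 2 = -320 + 0 + 2 = -318, attained at (-4, 0).

(-4, 0)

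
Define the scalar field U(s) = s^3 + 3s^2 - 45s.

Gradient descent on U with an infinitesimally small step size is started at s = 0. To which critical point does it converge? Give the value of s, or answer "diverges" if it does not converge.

3

U'(s) = 3(s - 3)(s + 5), so U'(0) = -45.
Gradient descent moves in the -U' direction, i.e. s is increasing.
The nearest critical point in that direction is s = 3, where U'' = 24 > 0 (a local minimum). The iterate converges there.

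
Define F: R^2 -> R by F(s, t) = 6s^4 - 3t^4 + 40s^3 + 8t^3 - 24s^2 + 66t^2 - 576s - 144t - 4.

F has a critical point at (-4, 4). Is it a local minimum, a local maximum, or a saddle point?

The mixed partial ∂²F/∂s∂t is 0, so the Hessian at any point is diag(F_ss, F_tt) = diag(24(3s^2 + 10s - 2), 12(-3t^2 + 4t + 11)).
At (-4, 4): H = diag(144, -252).
The eigenvalues have opposite signs, so H is indefinite: a saddle point.

saddle point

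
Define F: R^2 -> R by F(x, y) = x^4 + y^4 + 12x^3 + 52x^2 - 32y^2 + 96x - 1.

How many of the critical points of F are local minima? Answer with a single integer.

F separates as a function of x plus a function of y, so ∇F=0 decouples.
∂F/∂x = 4(x + 2)(x + 3)(x + 4) = 0 at x ∈ {-4, -3, -2}; ∂F/∂y = 4y(y - 4)(y + 4) = 0 at y ∈ {-4, 0, 4}.
The Hessian is diagonal: diag(F_xx, F_yy). Second derivatives: F_xx(-4)=8, F_xx(-3)=-4, F_xx(-2)=8; F_yy(-4)=128, F_yy(0)=-64, F_yy(4)=128.
Local minima occur where both diagonal entries positive: (-4, -4), (-4, 4), (-2, -4), (-2, 4). Count: 4.

4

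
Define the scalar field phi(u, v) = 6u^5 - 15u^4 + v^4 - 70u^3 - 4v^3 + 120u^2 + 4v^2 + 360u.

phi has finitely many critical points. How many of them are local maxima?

2

phi separates as a function of u plus a function of v, so ∇phi=0 decouples.
∂phi/∂u = 30(u - 3)(u - 2)(u + 1)(u + 2) = 0 at u ∈ {-2, -1, 2, 3}; ∂phi/∂v = 4v(v - 2)(v - 1) = 0 at v ∈ {0, 1, 2}.
The Hessian is diagonal: diag(phi_uu, phi_vv). Second derivatives: phi_uu(-2)=-600, phi_uu(-1)=360, phi_uu(2)=-360, phi_uu(3)=600; phi_vv(0)=8, phi_vv(1)=-4, phi_vv(2)=8.
Local maxima occur where both diagonal entries negative: (-2, 1), (2, 1). Count: 2.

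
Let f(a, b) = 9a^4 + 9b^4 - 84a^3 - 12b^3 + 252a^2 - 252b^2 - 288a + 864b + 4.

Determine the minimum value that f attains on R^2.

f(a,b) separates as P(a) + Q(b) + 4, so its minimum is min P + min Q + 4.
P'(a) = 36(a - 4)(a - 2)(a - 1) vanishes at a ∈ {1, 2, 4}; Q'(b) = 36(b - 3)(b - 2)(b + 4) vanishes at b ∈ {-4, 2, 3}.
Local minima of P (where P''>0): P(1)=-111, P(4)=-192. Local minima of Q: Q(-4)=-4416, Q(3)=729.
So the global minimum of f is P(4) + Q(-4) + 4 = -192 − 4416 + 4 = -4604, attained at (4, -4).

-4604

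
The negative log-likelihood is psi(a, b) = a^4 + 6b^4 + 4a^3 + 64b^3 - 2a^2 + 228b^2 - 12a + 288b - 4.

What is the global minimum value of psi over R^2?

psi(a,b) separates as P(a) + Q(b) − 4, so its minimum is min P + min Q − 4.
P'(a) = 4(a - 1)(a + 1)(a + 3) vanishes at a ∈ {-3, -1, 1}; Q'(b) = 24(b + 1)(b + 3)(b + 4) vanishes at b ∈ {-4, -3, -1}.
Local minima of P (where P''>0): P(-3)=-9, P(1)=-9. Local minima of Q: Q(-4)=-64, Q(-1)=-118.
So the global minimum of psi is P(-3) + Q(-1) − 4 = -9 − 118 − 4 = -131, attained at (-3, -1).

-131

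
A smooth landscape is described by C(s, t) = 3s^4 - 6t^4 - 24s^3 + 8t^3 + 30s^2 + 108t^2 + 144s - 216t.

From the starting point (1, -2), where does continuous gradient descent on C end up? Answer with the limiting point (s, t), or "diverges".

(-1, 1)

C is separable, so gradient descent decouples: s follows -∂C/∂s, t follows -∂C/∂t.
∂C/∂s = 12(s - 4)(s - 3)(s + 1); at s=1 this is 144, so s decreases.
∂C/∂t = -24(t - 3)(t - 1)(t + 3); at t=-2 this is -360, so t increases.
s converges to its nearest critical value -1 (a local min of the s-part); t converges to 1. The iterate converges to (-1, 1).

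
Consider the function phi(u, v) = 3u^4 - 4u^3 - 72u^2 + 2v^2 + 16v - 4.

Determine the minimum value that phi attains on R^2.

-676

phi(u,v) separates as P(u) + Q(v) − 4, so its minimum is min P + min Q − 4.
P'(u) = 12u(u - 4)(u + 3) vanishes at u ∈ {-3, 0, 4}; Q'(v) = 4v + 16 vanishes at v ∈ {-4}.
Local minima of P (where P''>0): P(-3)=-297, P(4)=-640. Local minima of Q: Q(-4)=-32.
So the global minimum of phi is P(4) + Q(-4) − 4 = -640 − 32 − 4 = -676, attained at (4, -4).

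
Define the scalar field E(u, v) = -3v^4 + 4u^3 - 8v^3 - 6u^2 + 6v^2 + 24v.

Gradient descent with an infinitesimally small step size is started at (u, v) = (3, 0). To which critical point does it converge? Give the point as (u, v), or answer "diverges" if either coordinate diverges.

E is separable, so gradient descent decouples: u follows -∂E/∂u, v follows -∂E/∂v.
∂E/∂u = 12u(u - 1); at u=3 this is 72, so u decreases.
∂E/∂v = -12(v - 1)(v + 1)(v + 2); at v=0 this is 24, so v decreases.
u converges to its nearest critical value 1 (a local min of the u-part); v converges to -1. The iterate converges to (1, -1).

(1, -1)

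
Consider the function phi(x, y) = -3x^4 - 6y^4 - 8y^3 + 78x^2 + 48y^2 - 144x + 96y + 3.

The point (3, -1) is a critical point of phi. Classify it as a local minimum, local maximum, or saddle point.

The mixed partial ∂²phi/∂x∂y is 0, so the Hessian at any point is diag(phi_xx, phi_yy) = diag(12(-3x^2 + 13), 24(-3y^2 - 2y + 4)).
At (3, -1): H = diag(-168, 72).
The eigenvalues have opposite signs, so H is indefinite: a saddle point.

saddle point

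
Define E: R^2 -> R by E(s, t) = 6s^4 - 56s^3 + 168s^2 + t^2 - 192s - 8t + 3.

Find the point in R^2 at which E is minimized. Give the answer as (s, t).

(4, 4)

E(s,t) separates as P(s) + Q(t) + 3, so its minimum is min P + min Q + 3.
P'(s) = 24(s - 4)(s - 2)(s - 1) vanishes at s ∈ {1, 2, 4}; Q'(t) = 2(t - 4) vanishes at t ∈ {4}.
Local minima of P (where P''>0): P(1)=-74, P(4)=-128. Local minima of Q: Q(4)=-16.
So the global minimum of E is P(4) + Q(4) + 3 = -128 − 16 + 3 = -141, attained at (4, 4).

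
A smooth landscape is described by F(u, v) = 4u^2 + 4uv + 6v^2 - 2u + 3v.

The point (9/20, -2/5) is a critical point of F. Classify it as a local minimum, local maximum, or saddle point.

local minimum

The Hessian of F is constant: H = [[8, 4], [4, 12]].
det(H) = 8·12 − 4² = 80.
det(H) > 0 and tr(H) = 20 > 0, so H is positive definite and the point is a local minimum.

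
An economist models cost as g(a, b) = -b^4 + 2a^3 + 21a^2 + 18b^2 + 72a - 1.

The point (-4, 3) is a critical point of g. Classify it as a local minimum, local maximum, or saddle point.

The mixed partial ∂²g/∂a∂b is 0, so the Hessian at any point is diag(g_aa, g_bb) = diag(6(2a + 7), 12(-b^2 + 3)).
At (-4, 3): H = diag(-6, -72).
Both eigenvalues are negative, so H is negative definite: a local maximum.

local maximum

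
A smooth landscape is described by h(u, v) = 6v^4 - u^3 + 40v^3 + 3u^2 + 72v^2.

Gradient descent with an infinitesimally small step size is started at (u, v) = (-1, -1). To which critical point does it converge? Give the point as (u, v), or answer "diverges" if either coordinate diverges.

(0, 0)

h is separable, so gradient descent decouples: u follows -∂h/∂u, v follows -∂h/∂v.
∂h/∂u = -3u(u - 2); at u=-1 this is -9, so u increases.
∂h/∂v = 24v(v + 2)(v + 3); at v=-1 this is -48, so v increases.
u converges to its nearest critical value 0 (a local min of the u-part); v converges to 0. The iterate converges to (0, 0).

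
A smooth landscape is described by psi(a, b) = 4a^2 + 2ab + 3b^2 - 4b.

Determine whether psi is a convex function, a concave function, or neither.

psi is quadratic, so its Hessian is the constant matrix H = [[8, 2], [2, 6]].
det(H) = 44, tr(H) = 14.
det(H) > 0 and tr(H) > 0, so H is positive definite everywhere: convex.

convex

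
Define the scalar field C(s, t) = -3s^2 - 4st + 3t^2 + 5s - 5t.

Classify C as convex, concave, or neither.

C is quadratic, so its Hessian is the constant matrix H = [[-6, -4], [-4, 6]].
det(H) = -52, tr(H) = 0.
det(H) < 0, so H is indefinite: neither convex nor concave.

neither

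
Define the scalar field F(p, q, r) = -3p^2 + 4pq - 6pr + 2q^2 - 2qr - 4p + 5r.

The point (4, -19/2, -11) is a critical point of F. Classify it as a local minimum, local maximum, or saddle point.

The Hessian is constant: H = [[-6, 4, -6], [4, 4, -2], [-6, -2, 0]].
Leading principal minors: Δ₁ = -6, Δ₂ = -40, Δ₃ = -24.
The minors fit neither the all-positive nor the alternating-sign pattern, so H is indefinite: a saddle point.

saddle point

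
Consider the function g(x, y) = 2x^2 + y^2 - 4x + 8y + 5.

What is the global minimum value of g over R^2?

g(x,y) separates as P(x) + Q(y) + 5, so its minimum is min P + min Q + 5.
P'(x) = 4x - 4 vanishes at x ∈ {1}; Q'(y) = 2y + 8 vanishes at y ∈ {-4}.
Local minima of P (where P''>0): P(1)=-2. Local minima of Q: Q(-4)=-16.
So the global minimum of g is P(1) + Q(-4) + 5 = -2 − 16 + 5 = -13, attained at (1, -4).

-13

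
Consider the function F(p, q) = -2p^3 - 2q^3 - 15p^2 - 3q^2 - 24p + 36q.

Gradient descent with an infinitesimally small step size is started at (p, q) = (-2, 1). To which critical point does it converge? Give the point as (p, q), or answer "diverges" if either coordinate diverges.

(-4, -3)

F is separable, so gradient descent decouples: p follows -∂F/∂p, q follows -∂F/∂q.
∂F/∂p = -6(p + 1)(p + 4); at p=-2 this is 12, so p decreases.
∂F/∂q = -6(q - 2)(q + 3); at q=1 this is 24, so q decreases.
p converges to its nearest critical value -4 (a local min of the p-part); q converges to -3. The iterate converges to (-4, -3).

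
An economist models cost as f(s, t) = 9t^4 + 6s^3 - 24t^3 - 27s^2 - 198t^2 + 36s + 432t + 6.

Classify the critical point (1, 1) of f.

local maximum

The mixed partial ∂²f/∂s∂t is 0, so the Hessian at any point is diag(f_ss, f_tt) = diag(18(2s - 3), 36(3t^2 - 4t - 11)).
At (1, 1): H = diag(-18, -432).
Both eigenvalues are negative, so H is negative definite: a local maximum.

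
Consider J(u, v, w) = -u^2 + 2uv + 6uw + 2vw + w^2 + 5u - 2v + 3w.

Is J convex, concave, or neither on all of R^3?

neither

J is quadratic, so its Hessian is the constant matrix H = [[-2, 2, 6], [2, 0, 2], [6, 2, 2]].
Leading principal minors: -2, -4, 48.
Neither pattern holds ⇒ H is indefinite ⇒ neither convex nor concave.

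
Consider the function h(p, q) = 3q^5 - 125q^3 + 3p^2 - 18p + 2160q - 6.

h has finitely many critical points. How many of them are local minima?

h separates as a function of p plus a function of q, so ∇h=0 decouples.
∂h/∂p = 6(p - 3) = 0 at p ∈ {3}; ∂h/∂q = 15(q - 4)(q - 3)(q + 3)(q + 4) = 0 at q ∈ {-4, -3, 3, 4}.
The Hessian is diagonal: diag(h_pp, h_qq). Second derivatives: h_pp(3)=6; h_qq(-4)=-840, h_qq(-3)=630, h_qq(3)=-630, h_qq(4)=840.
Local minima occur where both diagonal entries positive: (3, -3), (3, 4). Count: 2.

2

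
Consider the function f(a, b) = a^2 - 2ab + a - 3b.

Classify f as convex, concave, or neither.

f is quadratic, so its Hessian is the constant matrix H = [[2, -2], [-2, 0]].
det(H) = -4, tr(H) = 2.
det(H) < 0, so H is indefinite: neither convex nor concave.

neither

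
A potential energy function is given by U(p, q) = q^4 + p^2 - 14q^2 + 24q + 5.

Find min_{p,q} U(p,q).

U(p,q) separates as A(p) + B(q) + 5, so its minimum is min A + min B + 5.
A'(p) = 2p vanishes at p ∈ {0}; B'(q) = 4(q - 2)(q - 1)(q + 3) vanishes at q ∈ {-3, 1, 2}.
Local minima of A (where A''>0): A(0)=0. Local minima of B: B(-3)=-117, B(2)=8.
So the global minimum of U is A(0) + B(-3) + 5 = 0 − 117 + 5 = -112, attained at (0, -3).

-112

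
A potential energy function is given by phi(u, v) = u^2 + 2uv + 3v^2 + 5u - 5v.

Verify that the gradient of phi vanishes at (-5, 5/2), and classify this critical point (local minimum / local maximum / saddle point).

∇phi = (2u + 2v + 5, 2u + 6v - 5); substituting (-5, 5/2) gives ∇phi = (0, 0), so (-5, 5/2) is indeed a critical point.
The Hessian of phi is constant: H = [[2, 2], [2, 6]].
det(H) = 2·6 − 2² = 8.
det(H) > 0 and tr(H) = 8 > 0, so H is positive definite and the point is a local minimum.

local minimum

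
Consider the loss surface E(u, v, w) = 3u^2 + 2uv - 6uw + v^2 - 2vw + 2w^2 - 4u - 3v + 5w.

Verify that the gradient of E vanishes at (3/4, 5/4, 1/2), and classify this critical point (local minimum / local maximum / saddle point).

saddle point

∇E = (6u + 2v - 6w - 4, 2u + 2v - 2w - 3, -6u - 2v + 4w + 5); substituting (3/4, 5/4, 1/2) gives ∇E = (0, 0, 0), so (3/4, 5/4, 1/2) is indeed a critical point.
The Hessian is constant: H = [[6, 2, -6], [2, 2, -2], [-6, -2, 4]].
Leading principal minors: Δ₁ = 6, Δ₂ = 8, Δ₃ = -16.
The minors fit neither the all-positive nor the alternating-sign pattern, so H is indefinite: a saddle point.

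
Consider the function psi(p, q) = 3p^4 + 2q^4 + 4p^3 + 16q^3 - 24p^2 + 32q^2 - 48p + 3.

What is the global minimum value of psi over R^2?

-109

psi(p,q) separates as A(p) + B(q) + 3, so its minimum is min A + min B + 3.
A'(p) = 12(p - 2)(p + 1)(p + 2) vanishes at p ∈ {-2, -1, 2}; B'(q) = 8q(q + 2)(q + 4) vanishes at q ∈ {-4, -2, 0}.
Local minima of A (where A''>0): A(-2)=16, A(2)=-112. Local minima of B: B(-4)=0, B(0)=0.
So the global minimum of psi is A(2) + B(-4) + 3 = -112 + 0 + 3 = -109, attained at (2, -4).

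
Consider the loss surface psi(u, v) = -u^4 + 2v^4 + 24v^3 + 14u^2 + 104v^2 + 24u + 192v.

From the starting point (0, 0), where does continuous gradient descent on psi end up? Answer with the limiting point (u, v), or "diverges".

(-1, -2)

psi is separable, so gradient descent decouples: u follows -∂psi/∂u, v follows -∂psi/∂v.
∂psi/∂u = -4(u - 3)(u + 1)(u + 2); at u=0 this is 24, so u decreases.
∂psi/∂v = 8(v + 2)(v + 3)(v + 4); at v=0 this is 192, so v decreases.
u converges to its nearest critical value -1 (a local min of the u-part); v converges to -2. The iterate converges to (-1, -2).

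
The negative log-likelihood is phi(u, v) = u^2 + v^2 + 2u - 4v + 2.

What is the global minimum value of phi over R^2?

-3

phi(u,v) separates as P(u) + Q(v) + 2, so its minimum is min P + min Q + 2.
P'(u) = 2u + 2 vanishes at u ∈ {-1}; Q'(v) = 2v - 4 vanishes at v ∈ {2}.
Local minima of P (where P''>0): P(-1)=-1. Local minima of Q: Q(2)=-4.
So the global minimum of phi is P(-1) + Q(2) + 2 = -1 − 4 + 2 = -3, attained at (-1, 2).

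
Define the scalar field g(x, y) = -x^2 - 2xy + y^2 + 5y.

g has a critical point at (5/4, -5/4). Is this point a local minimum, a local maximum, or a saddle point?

The Hessian of g is constant: H = [[-2, -2], [-2, 2]].
det(H) = (-2)·2 − (-2)² = -8.
Since det(H) < 0, H is indefinite and the critical point is a saddle point.

saddle point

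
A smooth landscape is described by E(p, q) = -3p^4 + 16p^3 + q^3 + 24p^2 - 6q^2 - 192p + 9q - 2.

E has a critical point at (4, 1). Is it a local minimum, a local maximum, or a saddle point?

The mixed partial ∂²E/∂p∂q is 0, so the Hessian at any point is diag(E_pp, E_qq) = diag(12(-3p^2 + 8p + 4), 6(q - 2)).
At (4, 1): H = diag(-144, -6).
Both eigenvalues are negative, so H is negative definite: a local maximum.

local maximum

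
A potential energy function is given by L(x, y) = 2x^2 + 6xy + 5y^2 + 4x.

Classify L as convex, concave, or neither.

convex

L is quadratic, so its Hessian is the constant matrix H = [[4, 6], [6, 10]].
det(H) = 4, tr(H) = 14.
det(H) > 0 and tr(H) > 0, so H is positive definite everywhere: convex.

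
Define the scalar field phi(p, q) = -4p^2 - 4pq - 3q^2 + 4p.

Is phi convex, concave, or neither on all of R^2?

concave

phi is quadratic, so its Hessian is the constant matrix H = [[-8, -4], [-4, -6]].
det(H) = 32, tr(H) = -14.
det(H) > 0 and tr(H) < 0, so H is negative definite everywhere: concave.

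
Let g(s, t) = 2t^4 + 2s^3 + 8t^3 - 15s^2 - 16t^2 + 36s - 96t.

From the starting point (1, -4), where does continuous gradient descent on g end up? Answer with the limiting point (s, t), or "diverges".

g is separable, so gradient descent decouples: s follows -∂g/∂s, t follows -∂g/∂t.
∂g/∂s = 6(s - 3)(s - 2); at s=1 this is 12, so s decreases.
∂g/∂t = 8(t - 2)(t + 2)(t + 3); at t=-4 this is -96, so t increases.
The s-coordinate has no critical point in that direction and runs off to infinity.

diverges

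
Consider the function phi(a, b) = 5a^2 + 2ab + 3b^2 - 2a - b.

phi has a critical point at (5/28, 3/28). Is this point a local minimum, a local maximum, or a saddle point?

local minimum

The Hessian of phi is constant: H = [[10, 2], [2, 6]].
det(H) = 10·6 − 2² = 56.
det(H) > 0 and tr(H) = 16 > 0, so H is positive definite and the point is a local minimum.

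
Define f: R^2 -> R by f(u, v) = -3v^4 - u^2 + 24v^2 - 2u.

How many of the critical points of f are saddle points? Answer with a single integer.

f separates as a function of u plus a function of v, so ∇f=0 decouples.
∂f/∂u = -2(u + 1) = 0 at u ∈ {-1}; ∂f/∂v = -12v(v - 2)(v + 2) = 0 at v ∈ {-2, 0, 2}.
The Hessian is diagonal: diag(f_uu, f_vv). Second derivatives: f_uu(-1)=-2; f_vv(-2)=-96, f_vv(0)=48, f_vv(2)=-96.
Saddle points occur where the two diagonal entries have opposite signs: (-1, 0). Count: 1.

1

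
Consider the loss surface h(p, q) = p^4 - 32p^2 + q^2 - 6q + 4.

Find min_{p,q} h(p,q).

-261

h(p,q) separates as A(p) + B(q) + 4, so its minimum is min A + min B + 4.
A'(p) = 4p(p - 4)(p + 4) vanishes at p ∈ {-4, 0, 4}; B'(q) = 2q - 6 vanishes at q ∈ {3}.
Local minima of A (where A''>0): A(-4)=-256, A(4)=-256. Local minima of B: B(3)=-9.
So the global minimum of h is A(-4) + B(3) + 4 = -256 − 9 + 4 = -261, attained at (-4, 3).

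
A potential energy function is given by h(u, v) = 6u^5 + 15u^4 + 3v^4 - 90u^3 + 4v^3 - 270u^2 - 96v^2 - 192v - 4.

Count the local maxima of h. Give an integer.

h separates as a function of u plus a function of v, so ∇h=0 decouples.
∂h/∂u = 30u(u - 3)(u + 2)(u + 3) = 0 at u ∈ {-3, -2, 0, 3}; ∂h/∂v = 12(v - 4)(v + 1)(v + 4) = 0 at v ∈ {-4, -1, 4}.
The Hessian is diagonal: diag(h_uu, h_vv). Second derivatives: h_uu(-3)=-540, h_uu(-2)=300, h_uu(0)=-540, h_uu(3)=2700; h_vv(-4)=288, h_vv(-1)=-180, h_vv(4)=480.
Local maxima occur where both diagonal entries negative: (-3, -1), (0, -1). Count: 2.

2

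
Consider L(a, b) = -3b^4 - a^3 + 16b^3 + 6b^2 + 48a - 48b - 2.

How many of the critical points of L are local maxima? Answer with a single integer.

2

L separates as a function of a plus a function of b, so ∇L=0 decouples.
∂L/∂a = -3(a - 4)(a + 4) = 0 at a ∈ {-4, 4}; ∂L/∂b = -12(b - 4)(b - 1)(b + 1) = 0 at b ∈ {-1, 1, 4}.
The Hessian is diagonal: diag(L_aa, L_bb). Second derivatives: L_aa(-4)=24, L_aa(4)=-24; L_bb(-1)=-120, L_bb(1)=72, L_bb(4)=-180.
Local maxima occur where both diagonal entries negative: (4, -1), (4, 4). Count: 2.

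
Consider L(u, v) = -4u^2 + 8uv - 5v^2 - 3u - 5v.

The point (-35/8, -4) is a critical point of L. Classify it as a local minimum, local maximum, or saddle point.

local maximum

The Hessian of L is constant: H = [[-8, 8], [8, -10]].
det(H) = (-8)·(-10) − 8² = 16.
det(H) > 0 and tr(H) = -18 < 0, so H is negative definite and the point is a local maximum.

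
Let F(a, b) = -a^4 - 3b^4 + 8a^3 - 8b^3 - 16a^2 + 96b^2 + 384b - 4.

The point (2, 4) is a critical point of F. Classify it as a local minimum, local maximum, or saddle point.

The mixed partial ∂²F/∂a∂b is 0, so the Hessian at any point is diag(F_aa, F_bb) = diag(4(-3a^2 + 12a - 8), 12(-3b^2 - 4b + 16)).
At (2, 4): H = diag(16, -576).
The eigenvalues have opposite signs, so H is indefinite: a saddle point.

saddle point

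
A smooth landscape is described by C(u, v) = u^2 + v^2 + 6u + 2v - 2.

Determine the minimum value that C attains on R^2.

-12

C(u,v) separates as P(u) + Q(v) − 2, so its minimum is min P + min Q − 2.
P'(u) = 2u + 6 vanishes at u ∈ {-3}; Q'(v) = 2v + 2 vanishes at v ∈ {-1}.
Local minima of P (where P''>0): P(-3)=-9. Local minima of Q: Q(-1)=-1.
So the global minimum of C is P(-3) + Q(-1) − 2 = -9 − 1 − 2 = -12, attained at (-3, -1).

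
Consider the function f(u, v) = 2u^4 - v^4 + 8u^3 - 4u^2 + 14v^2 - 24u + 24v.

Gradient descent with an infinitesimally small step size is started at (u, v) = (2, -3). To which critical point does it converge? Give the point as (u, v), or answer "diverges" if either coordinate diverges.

f is separable, so gradient descent decouples: u follows -∂f/∂u, v follows -∂f/∂v.
∂f/∂u = 8(u - 1)(u + 1)(u + 3); at u=2 this is 120, so u decreases.
∂f/∂v = -4(v - 3)(v + 1)(v + 2); at v=-3 this is 48, so v decreases.
The v-coordinate has no critical point in that direction and runs off to infinity.

diverges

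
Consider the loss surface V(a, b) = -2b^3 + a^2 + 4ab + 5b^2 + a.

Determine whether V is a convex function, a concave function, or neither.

The term -2b^3 is cubic, so the Hessian is not constant.
∂²V/∂b² = -12b + 10, which takes both signs as b varies (negative for sufficiently large b). A diagonal entry of the Hessian changing sign means the Hessian is neither positive- nor negative-semidefinite on all of R^2.

neither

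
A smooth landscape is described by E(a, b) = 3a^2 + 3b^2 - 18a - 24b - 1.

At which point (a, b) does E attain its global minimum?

(3, 4)

E(a,b) separates as P(a) + Q(b) − 1, so its minimum is min P + min Q − 1.
P'(a) = 6a - 18 vanishes at a ∈ {3}; Q'(b) = 6b - 24 vanishes at b ∈ {4}.
Local minima of P (where P''>0): P(3)=-27. Local minima of Q: Q(4)=-48.
So the global minimum of E is P(3) + Q(4) − 1 = -27 − 48 − 1 = -76, attained at (3, 4).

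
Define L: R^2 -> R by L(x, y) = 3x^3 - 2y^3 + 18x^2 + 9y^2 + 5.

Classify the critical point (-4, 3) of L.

The mixed partial ∂²L/∂x∂y is 0, so the Hessian at any point is diag(L_xx, L_yy) = diag(18(x + 2), 6(-2y + 3)).
At (-4, 3): H = diag(-36, -18).
Both eigenvalues are negative, so H is negative definite: a local maximum.

local maximum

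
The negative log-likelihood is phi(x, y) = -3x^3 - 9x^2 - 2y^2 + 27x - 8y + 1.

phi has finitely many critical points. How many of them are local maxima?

1

phi separates as a function of x plus a function of y, so ∇phi=0 decouples.
∂phi/∂x = -9(x - 1)(x + 3) = 0 at x ∈ {-3, 1}; ∂phi/∂y = -4(y + 2) = 0 at y ∈ {-2}.
The Hessian is diagonal: diag(phi_xx, phi_yy). Second derivatives: phi_xx(-3)=36, phi_xx(1)=-36; phi_yy(-2)=-4.
Local maxima occur where both diagonal entries negative: (1, -2). Count: 1.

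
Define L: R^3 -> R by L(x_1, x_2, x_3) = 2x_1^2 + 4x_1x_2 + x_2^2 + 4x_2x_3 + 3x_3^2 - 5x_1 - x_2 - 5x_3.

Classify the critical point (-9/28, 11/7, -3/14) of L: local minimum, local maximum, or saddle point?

The Hessian is constant: H = [[4, 4, 0], [4, 2, 4], [0, 4, 6]].
Leading principal minors: Δ₁ = 4, Δ₂ = -8, Δ₃ = -112.
The minors fit neither the all-positive nor the alternating-sign pattern, so H is indefinite: a saddle point.

saddle point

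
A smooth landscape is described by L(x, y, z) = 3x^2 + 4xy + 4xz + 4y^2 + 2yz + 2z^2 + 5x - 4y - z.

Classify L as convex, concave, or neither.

convex

L is quadratic, so its Hessian is the constant matrix H = [[6, 4, 4], [4, 8, 2], [4, 2, 4]].
Leading principal minors: 6, 32, 40.
All positive ⇒ H ≻ 0 ⇒ convex.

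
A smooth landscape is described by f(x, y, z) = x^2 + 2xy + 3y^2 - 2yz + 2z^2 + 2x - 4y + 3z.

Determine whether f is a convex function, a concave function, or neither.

f is quadratic, so its Hessian is the constant matrix H = [[2, 2, 0], [2, 6, -2], [0, -2, 4]].
Leading principal minors: 2, 8, 24.
All positive ⇒ H ≻ 0 ⇒ convex.

convex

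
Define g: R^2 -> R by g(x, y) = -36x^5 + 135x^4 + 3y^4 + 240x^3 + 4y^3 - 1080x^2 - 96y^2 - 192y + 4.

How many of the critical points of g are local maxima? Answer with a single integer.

2

g separates as a function of x plus a function of y, so ∇g=0 decouples.
∂g/∂x = -180x(x - 3)(x - 2)(x + 2) = 0 at x ∈ {-2, 0, 2, 3}; ∂g/∂y = 12(y - 4)(y + 1)(y + 4) = 0 at y ∈ {-4, -1, 4}.
The Hessian is diagonal: diag(g_xx, g_yy). Second derivatives: g_xx(-2)=7200, g_xx(0)=-2160, g_xx(2)=1440, g_xx(3)=-2700; g_yy(-4)=288, g_yy(-1)=-180, g_yy(4)=480.
Local maxima occur where both diagonal entries negative: (0, -1), (3, -1). Count: 2.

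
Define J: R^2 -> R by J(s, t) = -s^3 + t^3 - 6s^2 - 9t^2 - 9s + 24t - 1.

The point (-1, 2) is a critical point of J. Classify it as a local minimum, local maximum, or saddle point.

local maximum

The mixed partial ∂²J/∂s∂t is 0, so the Hessian at any point is diag(J_ss, J_tt) = diag(-6(s + 2), 6(t - 3)).
At (-1, 2): H = diag(-6, -6).
Both eigenvalues are negative, so H is negative definite: a local maximum.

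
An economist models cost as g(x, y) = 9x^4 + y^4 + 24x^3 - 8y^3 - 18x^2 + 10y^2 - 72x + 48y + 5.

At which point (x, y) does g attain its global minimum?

(1, -1)

g(x,y) separates as P(x) + Q(y) + 5, so its minimum is min P + min Q + 5.
P'(x) = 36(x - 1)(x + 1)(x + 2) vanishes at x ∈ {-2, -1, 1}; Q'(y) = 4(y - 4)(y - 3)(y + 1) vanishes at y ∈ {-1, 3, 4}.
Local minima of P (where P''>0): P(-2)=24, P(1)=-57. Local minima of Q: Q(-1)=-29, Q(4)=96.
So the global minimum of g is P(1) + Q(-1) + 5 = -57 − 29 + 5 = -81, attained at (1, -1).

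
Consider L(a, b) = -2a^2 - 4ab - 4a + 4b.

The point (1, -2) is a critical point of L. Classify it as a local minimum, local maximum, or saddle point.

The Hessian of L is constant: H = [[-4, -4], [-4, 0]].
det(H) = (-4)·0 − (-4)² = -16.
Since det(H) < 0, H is indefinite and the critical point is a saddle point.

saddle point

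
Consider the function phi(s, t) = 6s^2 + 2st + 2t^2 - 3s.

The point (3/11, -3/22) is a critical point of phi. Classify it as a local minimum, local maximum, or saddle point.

The Hessian of phi is constant: H = [[12, 2], [2, 4]].
det(H) = 12·4 − 2² = 44.
det(H) > 0 and tr(H) = 16 > 0, so H is positive definite and the point is a local minimum.

local minimum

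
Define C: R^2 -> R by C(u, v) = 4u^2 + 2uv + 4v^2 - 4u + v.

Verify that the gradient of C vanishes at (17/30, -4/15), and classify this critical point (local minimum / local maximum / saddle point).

∇C = (8u + 2v - 4, 2u + 8v + 1); substituting (17/30, -4/15) gives ∇C = (0, 0), so (17/30, -4/15) is indeed a critical point.
The Hessian of C is constant: H = [[8, 2], [2, 8]].
det(H) = 8·8 − 2² = 60.
det(H) > 0 and tr(H) = 16 > 0, so H is positive definite and the point is a local minimum.

local minimum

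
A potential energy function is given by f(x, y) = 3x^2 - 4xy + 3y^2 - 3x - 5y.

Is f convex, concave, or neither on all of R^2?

convex

f is quadratic, so its Hessian is the constant matrix H = [[6, -4], [-4, 6]].
det(H) = 20, tr(H) = 12.
det(H) > 0 and tr(H) > 0, so H is positive definite everywhere: convex.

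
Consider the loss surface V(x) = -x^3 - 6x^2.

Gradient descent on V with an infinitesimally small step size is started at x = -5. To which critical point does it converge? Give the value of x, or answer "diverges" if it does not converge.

-4

V'(x) = -3x(x + 4), so V'(-5) = -15.
Gradient descent moves in the -V' direction, i.e. x is increasing.
The nearest critical point in that direction is x = -4, where V'' = 12 > 0 (a local minimum). The iterate converges there.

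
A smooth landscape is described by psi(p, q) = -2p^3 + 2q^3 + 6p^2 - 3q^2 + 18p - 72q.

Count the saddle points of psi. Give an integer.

psi separates as a function of p plus a function of q, so ∇psi=0 decouples.
∂psi/∂p = -6(p - 3)(p + 1) = 0 at p ∈ {-1, 3}; ∂psi/∂q = 6(q - 4)(q + 3) = 0 at q ∈ {-3, 4}.
The Hessian is diagonal: diag(psi_pp, psi_qq). Second derivatives: psi_pp(-1)=24, psi_pp(3)=-24; psi_qq(-3)=-42, psi_qq(4)=42.
Saddle points occur where the two diagonal entries have opposite signs: (-1, -3), (3, 4). Count: 2.

2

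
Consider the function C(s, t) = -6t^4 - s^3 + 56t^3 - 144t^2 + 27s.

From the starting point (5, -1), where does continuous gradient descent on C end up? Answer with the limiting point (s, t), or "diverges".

diverges

C is separable, so gradient descent decouples: s follows -∂C/∂s, t follows -∂C/∂t.
∂C/∂s = -3(s - 3)(s + 3); at s=5 this is -48, so s increases.
∂C/∂t = -24t(t - 4)(t - 3); at t=-1 this is 480, so t decreases.
The s-coordinate has no critical point in that direction and runs off to infinity.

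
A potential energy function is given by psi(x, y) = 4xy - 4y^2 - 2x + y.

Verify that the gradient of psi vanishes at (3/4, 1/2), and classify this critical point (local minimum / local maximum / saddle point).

∇psi = (4y - 2, 4x - 8y + 1); substituting (3/4, 1/2) gives ∇psi = (0, 0), so (3/4, 1/2) is indeed a critical point.
The Hessian of psi is constant: H = [[0, 4], [4, -8]].
det(H) = 0·(-8) − 4² = -16.
Since det(H) < 0, H is indefinite and the critical point is a saddle point.

saddle point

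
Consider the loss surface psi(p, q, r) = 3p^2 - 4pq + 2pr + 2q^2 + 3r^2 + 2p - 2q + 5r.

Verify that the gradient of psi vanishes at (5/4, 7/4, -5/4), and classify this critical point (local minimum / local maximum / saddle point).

∇psi = (6p - 4q + 2r + 2, -4p + 4q - 2, 2p + 6r + 5); substituting (5/4, 7/4, -5/4) gives ∇psi = (0, 0, 0), so (5/4, 7/4, -5/4) is indeed a critical point.
The Hessian is constant: H = [[6, -4, 2], [-4, 4, 0], [2, 0, 6]].
Leading principal minors: Δ₁ = 6, Δ₂ = 8, Δ₃ = 32.
All leading minors are positive, so H is positive definite: a local minimum.

local minimum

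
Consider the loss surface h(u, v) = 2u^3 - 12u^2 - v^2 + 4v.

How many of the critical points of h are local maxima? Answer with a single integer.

h separates as a function of u plus a function of v, so ∇h=0 decouples.
∂h/∂u = 6u(u - 4) = 0 at u ∈ {0, 4}; ∂h/∂v = -2(v - 2) = 0 at v ∈ {2}.
The Hessian is diagonal: diag(h_uu, h_vv). Second derivatives: h_uu(0)=-24, h_uu(4)=24; h_vv(2)=-2.
Local maxima occur where both diagonal entries negative: (0, 2). Count: 1.

1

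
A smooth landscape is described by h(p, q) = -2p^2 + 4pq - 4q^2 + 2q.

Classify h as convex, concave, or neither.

h is quadratic, so its Hessian is the constant matrix H = [[-4, 4], [4, -8]].
det(H) = 16, tr(H) = -12.
det(H) > 0 and tr(H) < 0, so H is negative definite everywhere: concave.

concave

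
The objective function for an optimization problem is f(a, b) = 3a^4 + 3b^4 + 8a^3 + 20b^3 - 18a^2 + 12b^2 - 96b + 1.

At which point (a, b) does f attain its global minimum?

f(a,b) separates as P(a) + Q(b) + 1, so its minimum is min P + min Q + 1.
P'(a) = 12a(a - 1)(a + 3) vanishes at a ∈ {-3, 0, 1}; Q'(b) = 12(b - 1)(b + 2)(b + 4) vanishes at b ∈ {-4, -2, 1}.
Local minima of P (where P''>0): P(-3)=-135, P(1)=-7. Local minima of Q: Q(-4)=64, Q(1)=-61.
So the global minimum of f is P(-3) + Q(1) + 1 = -135 − 61 + 1 = -195, attained at (-3, 1).

(-3, 1)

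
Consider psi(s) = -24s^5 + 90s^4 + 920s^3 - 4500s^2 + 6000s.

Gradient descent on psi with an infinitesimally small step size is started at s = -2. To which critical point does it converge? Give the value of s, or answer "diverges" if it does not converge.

-5

psi'(s) = -120(s - 5)(s - 2)(s - 1)(s + 5), so psi'(-2) = 30240.
Gradient descent moves in the -psi' direction, i.e. s is decreasing.
The nearest critical point in that direction is s = -5, where psi'' = 50400 > 0 (a local minimum). The iterate converges there.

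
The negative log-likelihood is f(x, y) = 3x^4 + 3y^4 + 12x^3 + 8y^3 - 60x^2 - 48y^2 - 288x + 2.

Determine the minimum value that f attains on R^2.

f(x,y) separates as P(x) + Q(y) + 2, so its minimum is min P + min Q + 2.
P'(x) = 12(x - 3)(x + 2)(x + 4) vanishes at x ∈ {-4, -2, 3}; Q'(y) = 12y(y - 2)(y + 4) vanishes at y ∈ {-4, 0, 2}.
Local minima of P (where P''>0): P(-4)=192, P(3)=-837. Local minima of Q: Q(-4)=-512, Q(2)=-80.
So the global minimum of f is P(3) + Q(-4) + 2 = -837 − 512 + 2 = -1347, attained at (3, -4).

-1347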